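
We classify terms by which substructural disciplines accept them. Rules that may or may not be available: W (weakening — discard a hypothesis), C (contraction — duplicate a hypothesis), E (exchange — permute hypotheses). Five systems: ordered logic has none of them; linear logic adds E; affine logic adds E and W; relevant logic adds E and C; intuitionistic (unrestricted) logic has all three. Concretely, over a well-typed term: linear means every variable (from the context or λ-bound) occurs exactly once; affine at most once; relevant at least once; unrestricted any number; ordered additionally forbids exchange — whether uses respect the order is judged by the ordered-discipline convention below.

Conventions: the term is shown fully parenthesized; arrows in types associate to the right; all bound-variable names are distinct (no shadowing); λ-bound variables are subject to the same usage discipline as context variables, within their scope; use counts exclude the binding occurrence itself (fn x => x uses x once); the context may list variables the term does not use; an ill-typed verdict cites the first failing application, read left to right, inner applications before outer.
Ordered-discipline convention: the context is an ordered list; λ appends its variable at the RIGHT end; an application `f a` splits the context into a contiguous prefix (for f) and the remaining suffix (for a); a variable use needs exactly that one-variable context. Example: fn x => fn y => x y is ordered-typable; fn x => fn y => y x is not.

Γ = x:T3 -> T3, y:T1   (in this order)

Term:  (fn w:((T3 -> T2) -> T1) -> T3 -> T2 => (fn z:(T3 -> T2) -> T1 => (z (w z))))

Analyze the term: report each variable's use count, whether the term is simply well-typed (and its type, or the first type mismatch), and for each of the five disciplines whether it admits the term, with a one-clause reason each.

variable uses: x: 0, y: 0, w [bound]: 1, z [bound]: 2
left-to-right use order: z, w, z
typing: well-typed at (((T3 -> T2) -> T1) -> T3 -> T2) -> ((T3 -> T2) -> T1) -> T1
ordered ✗ (repeated use of z ×2; unused: x, y — weakening required)
linear ✗ (repeated use of z ×2; unused: x, y — weakening required)
affine ✗ (repeated use of z ×2)
relevant ✗ (unused: x, y — weakening required)
unrestricted ✓ (well-typed at (((T3 -> T2) -> T1) -> T3 -> T2) -> ((T3 -> T2) -> T1) -> T1; no restrictions here)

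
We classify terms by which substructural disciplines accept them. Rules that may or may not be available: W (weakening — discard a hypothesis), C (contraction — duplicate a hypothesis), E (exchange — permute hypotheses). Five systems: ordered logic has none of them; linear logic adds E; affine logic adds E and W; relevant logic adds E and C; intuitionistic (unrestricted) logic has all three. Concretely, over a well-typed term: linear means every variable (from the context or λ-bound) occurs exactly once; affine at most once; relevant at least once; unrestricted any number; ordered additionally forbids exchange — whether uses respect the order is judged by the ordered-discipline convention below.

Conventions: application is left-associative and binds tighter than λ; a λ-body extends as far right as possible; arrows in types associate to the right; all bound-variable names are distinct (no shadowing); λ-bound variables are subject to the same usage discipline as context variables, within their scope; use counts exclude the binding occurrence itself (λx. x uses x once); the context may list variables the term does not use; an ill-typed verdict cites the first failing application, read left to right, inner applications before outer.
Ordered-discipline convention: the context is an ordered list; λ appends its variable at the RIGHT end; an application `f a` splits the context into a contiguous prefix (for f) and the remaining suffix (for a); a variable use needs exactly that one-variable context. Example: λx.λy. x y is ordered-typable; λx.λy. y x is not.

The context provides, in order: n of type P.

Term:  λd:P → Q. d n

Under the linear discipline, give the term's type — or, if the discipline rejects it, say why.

term : (P → Q) → Q
use counts: n: 1×; d (bound): 1×
left-to-right use order: d, n
typing: ✓ — (P → Q) → Q
per-discipline verdicts: ordered ✗; linear ✓; affine ✓; relevant ✓; unrestricted ✓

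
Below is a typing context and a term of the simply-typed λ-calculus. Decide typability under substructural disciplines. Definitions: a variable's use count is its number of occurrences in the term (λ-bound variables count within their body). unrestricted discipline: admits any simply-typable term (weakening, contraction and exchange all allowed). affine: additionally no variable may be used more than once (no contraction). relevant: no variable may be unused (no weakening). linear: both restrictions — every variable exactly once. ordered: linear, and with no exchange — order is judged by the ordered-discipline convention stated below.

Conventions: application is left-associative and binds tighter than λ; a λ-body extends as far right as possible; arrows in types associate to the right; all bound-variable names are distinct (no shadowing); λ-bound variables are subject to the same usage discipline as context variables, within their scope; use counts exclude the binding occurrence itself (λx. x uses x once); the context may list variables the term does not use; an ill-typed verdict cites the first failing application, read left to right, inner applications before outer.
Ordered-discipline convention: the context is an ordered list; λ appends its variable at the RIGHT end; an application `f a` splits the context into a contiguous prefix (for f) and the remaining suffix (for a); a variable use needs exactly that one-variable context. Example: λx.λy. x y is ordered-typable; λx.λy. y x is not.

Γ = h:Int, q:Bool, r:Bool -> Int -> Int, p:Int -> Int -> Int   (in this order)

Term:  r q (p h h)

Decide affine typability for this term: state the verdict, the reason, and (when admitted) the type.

no — needs contraction — h ×2
usage: h ×2; q ×1; r ×1; p ×1
use order (left to right): r, q, p, h, h
typing: well-typed — term : Int
all disciplines: ordered ✗ · linear ✗ · affine ✗ · relevant ✓ · unrestricted ✓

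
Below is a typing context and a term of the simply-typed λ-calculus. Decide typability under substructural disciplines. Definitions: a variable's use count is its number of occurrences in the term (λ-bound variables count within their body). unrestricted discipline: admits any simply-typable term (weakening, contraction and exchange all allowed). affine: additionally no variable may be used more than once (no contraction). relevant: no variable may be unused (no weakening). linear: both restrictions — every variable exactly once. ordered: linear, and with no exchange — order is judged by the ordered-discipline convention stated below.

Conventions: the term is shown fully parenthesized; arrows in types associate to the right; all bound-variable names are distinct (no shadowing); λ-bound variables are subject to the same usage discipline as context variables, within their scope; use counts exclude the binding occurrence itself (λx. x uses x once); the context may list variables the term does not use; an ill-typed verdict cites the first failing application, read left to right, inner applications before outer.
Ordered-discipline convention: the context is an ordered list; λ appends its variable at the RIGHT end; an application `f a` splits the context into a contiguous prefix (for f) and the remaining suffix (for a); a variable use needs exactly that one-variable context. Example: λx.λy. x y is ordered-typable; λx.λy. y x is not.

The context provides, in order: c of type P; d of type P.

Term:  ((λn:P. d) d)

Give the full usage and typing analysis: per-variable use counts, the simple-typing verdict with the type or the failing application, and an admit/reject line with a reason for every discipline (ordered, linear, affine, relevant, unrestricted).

variable uses: c: 0; d: 2; n (bound): 0
order of uses: d, d
typing: the term checks, with type P
ordered: ✗, uses contraction: d ×2; c, n never used (weakening)
linear: ✗, uses contraction: d ×2; c, n never used (weakening)
affine: ✗, uses contraction: d ×2
relevant: ✗, c, n never used (weakening)
unrestricted: ✓, typability at P is all that's needed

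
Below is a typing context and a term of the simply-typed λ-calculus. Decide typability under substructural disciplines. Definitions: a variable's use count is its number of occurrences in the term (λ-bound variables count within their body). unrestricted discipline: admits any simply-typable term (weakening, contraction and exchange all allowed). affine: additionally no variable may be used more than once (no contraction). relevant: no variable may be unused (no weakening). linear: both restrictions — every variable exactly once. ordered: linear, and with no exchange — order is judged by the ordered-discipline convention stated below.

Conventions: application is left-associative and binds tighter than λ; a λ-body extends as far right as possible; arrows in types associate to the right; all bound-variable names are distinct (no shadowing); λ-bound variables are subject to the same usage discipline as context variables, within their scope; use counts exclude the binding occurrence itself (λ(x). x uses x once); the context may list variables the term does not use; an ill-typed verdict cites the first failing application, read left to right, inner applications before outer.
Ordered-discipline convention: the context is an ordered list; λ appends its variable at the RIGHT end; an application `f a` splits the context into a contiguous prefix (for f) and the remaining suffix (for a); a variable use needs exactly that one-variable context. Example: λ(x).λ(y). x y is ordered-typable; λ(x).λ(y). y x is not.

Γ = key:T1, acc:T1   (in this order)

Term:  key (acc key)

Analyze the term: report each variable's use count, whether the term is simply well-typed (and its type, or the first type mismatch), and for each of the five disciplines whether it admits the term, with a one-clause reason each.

counts: key ×2; acc ×1
left-to-right use order: key, acc, key
typing: ill-typed: can't apply a value of type T1
ordered: ✗ — a type mismatch blocks all five
linear: ✗ — the type mismatch rejects it
affine: ✗ — not simply typable
relevant: ✗ — fails simple typing
unrestricted: ✗ — a type mismatch blocks all five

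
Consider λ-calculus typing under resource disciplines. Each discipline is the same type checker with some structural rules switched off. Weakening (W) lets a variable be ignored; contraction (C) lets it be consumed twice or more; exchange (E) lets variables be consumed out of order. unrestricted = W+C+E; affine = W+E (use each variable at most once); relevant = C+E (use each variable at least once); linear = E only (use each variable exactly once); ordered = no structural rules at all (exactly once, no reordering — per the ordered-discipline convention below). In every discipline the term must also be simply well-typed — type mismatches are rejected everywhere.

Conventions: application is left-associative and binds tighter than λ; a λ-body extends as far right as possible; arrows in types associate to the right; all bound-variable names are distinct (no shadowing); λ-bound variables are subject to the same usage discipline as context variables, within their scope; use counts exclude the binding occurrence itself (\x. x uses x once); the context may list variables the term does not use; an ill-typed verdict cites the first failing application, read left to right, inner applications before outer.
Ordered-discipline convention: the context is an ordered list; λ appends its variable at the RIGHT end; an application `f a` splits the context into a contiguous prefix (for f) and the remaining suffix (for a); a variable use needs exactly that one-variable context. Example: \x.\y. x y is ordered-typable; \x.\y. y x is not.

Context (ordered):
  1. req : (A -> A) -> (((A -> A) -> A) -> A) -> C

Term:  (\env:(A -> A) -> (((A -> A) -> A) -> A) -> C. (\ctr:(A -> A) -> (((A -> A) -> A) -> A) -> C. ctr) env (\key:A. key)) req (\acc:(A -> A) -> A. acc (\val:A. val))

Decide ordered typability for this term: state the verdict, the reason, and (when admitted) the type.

yes — req, env, ctr, key, acc, val: once each, no exchange needed; term : C
use counts: req=1, env (λ-bound)=1, ctr (λ-bound)=1, key (λ-bound)=1, acc (λ-bound)=1, val (λ-bound)=1
uses in reading order: ctr, env, key, req, acc, val
typing: well-typed — term : C
per-discipline verdicts: ordered ✓ | linear ✓ | affine ✓ | relevant ✓ | unrestricted ✓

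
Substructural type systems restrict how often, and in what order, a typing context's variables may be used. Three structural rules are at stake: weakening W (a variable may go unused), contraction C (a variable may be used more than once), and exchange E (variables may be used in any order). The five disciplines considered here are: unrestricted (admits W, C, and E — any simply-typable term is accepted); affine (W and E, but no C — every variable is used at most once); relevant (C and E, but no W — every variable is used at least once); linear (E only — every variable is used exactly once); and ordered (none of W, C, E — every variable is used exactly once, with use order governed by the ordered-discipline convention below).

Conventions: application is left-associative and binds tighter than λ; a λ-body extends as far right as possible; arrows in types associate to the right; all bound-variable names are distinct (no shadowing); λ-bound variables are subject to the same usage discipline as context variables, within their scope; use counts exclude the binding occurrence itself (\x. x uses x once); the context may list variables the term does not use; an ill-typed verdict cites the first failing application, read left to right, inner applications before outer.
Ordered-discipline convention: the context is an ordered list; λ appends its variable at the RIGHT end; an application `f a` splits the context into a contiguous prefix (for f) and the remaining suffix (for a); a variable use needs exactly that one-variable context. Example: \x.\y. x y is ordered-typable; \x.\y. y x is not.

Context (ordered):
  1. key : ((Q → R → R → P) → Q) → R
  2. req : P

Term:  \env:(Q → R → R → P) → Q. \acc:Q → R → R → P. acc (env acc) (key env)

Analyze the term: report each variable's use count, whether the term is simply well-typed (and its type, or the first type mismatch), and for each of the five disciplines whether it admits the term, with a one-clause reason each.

use counts: key ×1, req ×0, env (λ-bound) ×2, acc (λ-bound) ×2
uses in reading order: acc, env, acc, key, env
typing: well-typed at ((Q → R → R → P) → Q) → (Q → R → R → P) → R → P
ordered: ✗ — repeated use of env ×2, acc ×2; req never used (weakening)
linear: ✗ — repeated use of env ×2, acc ×2; req never used (weakening)
affine: ✗ — repeated use of env ×2, acc ×2
relevant: ✗ — req never used (weakening)
unrestricted: ✓ — well-typed at ((Q → R → R → P) → Q) → (Q → R → R → P) → R → P; no restrictions here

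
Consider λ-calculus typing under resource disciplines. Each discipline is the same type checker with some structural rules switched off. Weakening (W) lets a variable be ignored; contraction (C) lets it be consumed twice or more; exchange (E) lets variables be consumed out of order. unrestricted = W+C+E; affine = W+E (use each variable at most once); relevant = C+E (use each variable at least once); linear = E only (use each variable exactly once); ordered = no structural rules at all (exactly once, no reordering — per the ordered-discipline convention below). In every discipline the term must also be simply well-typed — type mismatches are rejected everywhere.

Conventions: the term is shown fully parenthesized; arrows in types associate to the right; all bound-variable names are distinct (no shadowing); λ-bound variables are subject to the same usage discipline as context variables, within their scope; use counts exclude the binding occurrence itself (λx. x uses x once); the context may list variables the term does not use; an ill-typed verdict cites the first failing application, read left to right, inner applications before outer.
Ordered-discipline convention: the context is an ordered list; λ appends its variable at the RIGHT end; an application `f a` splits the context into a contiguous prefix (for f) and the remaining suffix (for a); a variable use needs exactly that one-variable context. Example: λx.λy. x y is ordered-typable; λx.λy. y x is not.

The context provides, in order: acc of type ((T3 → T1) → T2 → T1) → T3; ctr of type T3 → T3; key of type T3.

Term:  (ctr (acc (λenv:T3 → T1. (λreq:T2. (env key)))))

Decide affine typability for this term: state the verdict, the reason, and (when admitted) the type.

yes — acc, ctr, key, env, req: no repeats, contraction unneeded; term : T3
variable uses: acc=1; ctr=1; key=1; env [bound]=1; req [bound]=0
order of uses: ctr, acc, env, key
typing: well-typed — term : T3
summary: ordered ✗; linear ✗; affine ✓; relevant ✗; unrestricted ✓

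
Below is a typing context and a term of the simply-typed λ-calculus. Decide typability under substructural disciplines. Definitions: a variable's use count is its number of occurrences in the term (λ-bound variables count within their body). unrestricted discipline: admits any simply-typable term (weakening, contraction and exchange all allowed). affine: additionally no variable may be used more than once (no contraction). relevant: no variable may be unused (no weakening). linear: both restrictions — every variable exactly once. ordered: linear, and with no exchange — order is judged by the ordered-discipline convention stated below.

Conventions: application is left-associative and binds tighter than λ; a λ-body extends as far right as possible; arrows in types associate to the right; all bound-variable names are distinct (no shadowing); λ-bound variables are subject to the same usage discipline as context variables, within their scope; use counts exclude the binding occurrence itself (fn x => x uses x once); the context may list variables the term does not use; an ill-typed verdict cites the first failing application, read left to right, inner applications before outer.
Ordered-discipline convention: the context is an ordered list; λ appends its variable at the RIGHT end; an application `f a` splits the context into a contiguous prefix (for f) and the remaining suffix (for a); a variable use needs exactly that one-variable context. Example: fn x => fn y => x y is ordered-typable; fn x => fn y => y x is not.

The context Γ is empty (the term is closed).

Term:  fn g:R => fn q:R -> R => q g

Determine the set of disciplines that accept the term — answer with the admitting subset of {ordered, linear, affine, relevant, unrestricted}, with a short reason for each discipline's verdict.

admitting disciplines: linear, affine, relevant, unrestricted
use counts: g (bound)=1, q (bound)=1
use order (left to right): q, g
typing: the term checks, with type R -> (R -> R) -> R
ordered ✗ (use order q, g needs exchange)
linear ✓ (g, q: one use apiece)
affine ✓ (no duplicate uses among g, q)
relevant ✓ (g, q: all used, weakening unneeded)
unrestricted ✓ (simply typable at R -> (R -> R) -> R; W, C, E all held)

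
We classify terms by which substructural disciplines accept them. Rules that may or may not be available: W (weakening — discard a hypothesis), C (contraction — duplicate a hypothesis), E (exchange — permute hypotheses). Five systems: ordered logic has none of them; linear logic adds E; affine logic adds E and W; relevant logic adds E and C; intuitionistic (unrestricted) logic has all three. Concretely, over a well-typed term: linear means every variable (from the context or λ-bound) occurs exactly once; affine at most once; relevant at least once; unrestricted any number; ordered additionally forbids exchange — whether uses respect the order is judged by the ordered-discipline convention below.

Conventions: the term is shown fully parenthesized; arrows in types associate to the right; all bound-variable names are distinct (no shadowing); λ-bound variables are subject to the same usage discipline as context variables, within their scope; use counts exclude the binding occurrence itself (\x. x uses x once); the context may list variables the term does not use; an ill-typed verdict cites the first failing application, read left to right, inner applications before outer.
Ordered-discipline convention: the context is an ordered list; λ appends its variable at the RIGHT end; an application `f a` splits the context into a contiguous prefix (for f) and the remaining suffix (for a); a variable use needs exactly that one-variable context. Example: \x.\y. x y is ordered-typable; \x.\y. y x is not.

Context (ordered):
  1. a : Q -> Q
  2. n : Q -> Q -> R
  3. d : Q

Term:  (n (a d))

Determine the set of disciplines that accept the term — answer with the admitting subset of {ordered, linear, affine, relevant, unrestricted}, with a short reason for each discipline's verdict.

admitted in: linear, affine, relevant, unrestricted
usage: a: 1×; n: 1×; d: 1×
use order (left to right): n, a, d
typing: well-typed — term : Q -> R
ordered ✗ (needs exchange: uses follow n, a, d)
linear ✓ (each of a, n, d used exactly once)
affine ✓ (a, n, d: no repeats, contraction unneeded)
relevant ✓ (every one of a, n, d appears)
unrestricted ✓ (typability at Q -> R is all that's needed)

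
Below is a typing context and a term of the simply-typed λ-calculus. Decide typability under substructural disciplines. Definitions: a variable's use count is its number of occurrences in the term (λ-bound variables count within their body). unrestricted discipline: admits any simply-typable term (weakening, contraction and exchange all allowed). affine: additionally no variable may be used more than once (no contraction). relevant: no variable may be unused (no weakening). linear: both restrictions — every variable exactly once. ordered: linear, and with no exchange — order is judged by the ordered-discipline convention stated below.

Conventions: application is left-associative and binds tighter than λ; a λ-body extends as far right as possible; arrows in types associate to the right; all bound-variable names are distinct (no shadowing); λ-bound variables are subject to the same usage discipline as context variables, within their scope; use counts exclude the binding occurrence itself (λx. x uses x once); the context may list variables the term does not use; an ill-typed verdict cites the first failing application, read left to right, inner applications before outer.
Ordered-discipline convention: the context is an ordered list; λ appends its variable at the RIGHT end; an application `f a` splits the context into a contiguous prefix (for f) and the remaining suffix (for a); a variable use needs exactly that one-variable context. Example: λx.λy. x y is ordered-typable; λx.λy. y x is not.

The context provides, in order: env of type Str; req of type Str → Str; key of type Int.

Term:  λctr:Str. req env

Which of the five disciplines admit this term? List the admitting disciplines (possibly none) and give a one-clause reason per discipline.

admitted by: affine, unrestricted
use counts: env: 1×; req: 1×; key: 0×; ctr [bound]: 0×
use order (left to right): req, env
typing: ✓ — Str → Str
ordered: ✗, unused: key, ctr — weakening required
linear: ✗, unused: key, ctr — weakening required
affine: ✓, no duplicate uses among env, req, key, ctr
relevant: ✗, unused: key, ctr — weakening required
unrestricted: ✓, simply typable at Str → Str; W, C, E all held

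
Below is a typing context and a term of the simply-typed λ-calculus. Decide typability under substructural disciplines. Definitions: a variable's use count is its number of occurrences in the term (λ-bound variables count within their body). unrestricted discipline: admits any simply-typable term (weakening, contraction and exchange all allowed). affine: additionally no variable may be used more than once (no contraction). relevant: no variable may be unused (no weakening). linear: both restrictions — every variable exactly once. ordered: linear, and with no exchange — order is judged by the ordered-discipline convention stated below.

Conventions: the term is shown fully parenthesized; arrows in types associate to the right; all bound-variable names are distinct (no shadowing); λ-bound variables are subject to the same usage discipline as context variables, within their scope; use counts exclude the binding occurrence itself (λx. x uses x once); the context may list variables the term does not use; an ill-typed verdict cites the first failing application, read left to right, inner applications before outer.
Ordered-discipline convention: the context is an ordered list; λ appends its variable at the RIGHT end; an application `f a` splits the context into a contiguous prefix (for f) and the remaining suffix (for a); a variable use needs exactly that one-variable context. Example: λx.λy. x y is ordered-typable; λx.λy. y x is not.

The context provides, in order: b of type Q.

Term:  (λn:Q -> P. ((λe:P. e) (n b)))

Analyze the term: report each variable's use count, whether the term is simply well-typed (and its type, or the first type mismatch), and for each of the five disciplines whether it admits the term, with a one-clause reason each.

counts: b ×1, n [bound] ×1, e [bound] ×1
left-to-right use order: e, n, b
typing: ✓ — (Q -> P) -> P
ordered ✗ (no ordered split (uses run e, n, b))
linear ✓ (single use per variable (b, n, e))
affine ✓ (b, n, e: no repeats, contraction unneeded)
relevant ✓ (at least one use each (b, n, e))
unrestricted ✓ (well-typed at (Q -> P) -> P; no restrictions here)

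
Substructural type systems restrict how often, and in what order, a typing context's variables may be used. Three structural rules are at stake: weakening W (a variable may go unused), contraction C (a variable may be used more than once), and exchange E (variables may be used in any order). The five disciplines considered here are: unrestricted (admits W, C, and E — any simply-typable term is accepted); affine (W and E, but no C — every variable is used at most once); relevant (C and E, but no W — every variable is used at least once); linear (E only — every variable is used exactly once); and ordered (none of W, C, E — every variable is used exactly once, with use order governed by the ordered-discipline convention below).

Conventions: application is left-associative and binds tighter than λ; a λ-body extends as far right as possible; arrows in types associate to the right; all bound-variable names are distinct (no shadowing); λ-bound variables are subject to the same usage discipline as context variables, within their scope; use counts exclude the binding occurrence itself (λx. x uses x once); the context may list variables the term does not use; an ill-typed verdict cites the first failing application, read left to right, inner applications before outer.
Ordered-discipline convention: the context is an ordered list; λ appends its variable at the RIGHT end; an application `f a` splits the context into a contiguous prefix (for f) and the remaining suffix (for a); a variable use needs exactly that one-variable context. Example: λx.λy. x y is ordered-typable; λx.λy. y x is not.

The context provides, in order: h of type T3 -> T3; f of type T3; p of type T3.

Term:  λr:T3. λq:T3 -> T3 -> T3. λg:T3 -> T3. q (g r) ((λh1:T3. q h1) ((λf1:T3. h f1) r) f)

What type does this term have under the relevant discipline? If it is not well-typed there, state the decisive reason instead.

not well-typed under relevant — p left unused
variable uses: h: 1×, f: 1×, p: 0×, r (bound): 2×, q (bound): 2×, g (bound): 1×, h1 (bound): 1×, f1 (bound): 1×
use order (left to right): q, g, r, q, h1, h, f1, r, f
typing: the term checks, with type T3 -> (T3 -> T3 -> T3) -> (T3 -> T3) -> T3
per-discipline verdicts: ordered ✗, linear ✗, affine ✗, relevant ✗, unrestricted ✓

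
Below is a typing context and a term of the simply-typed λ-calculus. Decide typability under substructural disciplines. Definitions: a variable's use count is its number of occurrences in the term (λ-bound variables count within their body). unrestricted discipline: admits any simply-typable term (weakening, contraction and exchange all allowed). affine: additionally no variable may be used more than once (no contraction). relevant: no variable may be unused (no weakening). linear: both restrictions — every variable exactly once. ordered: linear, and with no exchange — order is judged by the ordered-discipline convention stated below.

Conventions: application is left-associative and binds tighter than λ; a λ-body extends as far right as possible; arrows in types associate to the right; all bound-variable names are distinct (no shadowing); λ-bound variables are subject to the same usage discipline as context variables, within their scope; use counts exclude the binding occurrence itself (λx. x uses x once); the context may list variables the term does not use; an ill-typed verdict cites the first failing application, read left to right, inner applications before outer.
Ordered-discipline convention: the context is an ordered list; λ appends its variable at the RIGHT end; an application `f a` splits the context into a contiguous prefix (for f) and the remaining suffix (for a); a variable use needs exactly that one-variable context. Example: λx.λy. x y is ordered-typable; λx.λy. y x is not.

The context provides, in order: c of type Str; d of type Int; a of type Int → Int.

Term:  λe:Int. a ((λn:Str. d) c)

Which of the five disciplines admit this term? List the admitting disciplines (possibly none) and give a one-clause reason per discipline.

admitting disciplines: affine, unrestricted
counts: c=1, d=1, a=1, e [bound]=0, n [bound]=0
order of uses: a, d, c
typing: ✓ — Int → Int
ordered: ✗, e, n never used (weakening)
linear: ✗, e, n never used (weakening)
affine: ✓, none of c, d, a, e, n used more than once
relevant: ✗, e, n never used (weakening)
unrestricted: ✓, well-typed at Int → Int; no restrictions here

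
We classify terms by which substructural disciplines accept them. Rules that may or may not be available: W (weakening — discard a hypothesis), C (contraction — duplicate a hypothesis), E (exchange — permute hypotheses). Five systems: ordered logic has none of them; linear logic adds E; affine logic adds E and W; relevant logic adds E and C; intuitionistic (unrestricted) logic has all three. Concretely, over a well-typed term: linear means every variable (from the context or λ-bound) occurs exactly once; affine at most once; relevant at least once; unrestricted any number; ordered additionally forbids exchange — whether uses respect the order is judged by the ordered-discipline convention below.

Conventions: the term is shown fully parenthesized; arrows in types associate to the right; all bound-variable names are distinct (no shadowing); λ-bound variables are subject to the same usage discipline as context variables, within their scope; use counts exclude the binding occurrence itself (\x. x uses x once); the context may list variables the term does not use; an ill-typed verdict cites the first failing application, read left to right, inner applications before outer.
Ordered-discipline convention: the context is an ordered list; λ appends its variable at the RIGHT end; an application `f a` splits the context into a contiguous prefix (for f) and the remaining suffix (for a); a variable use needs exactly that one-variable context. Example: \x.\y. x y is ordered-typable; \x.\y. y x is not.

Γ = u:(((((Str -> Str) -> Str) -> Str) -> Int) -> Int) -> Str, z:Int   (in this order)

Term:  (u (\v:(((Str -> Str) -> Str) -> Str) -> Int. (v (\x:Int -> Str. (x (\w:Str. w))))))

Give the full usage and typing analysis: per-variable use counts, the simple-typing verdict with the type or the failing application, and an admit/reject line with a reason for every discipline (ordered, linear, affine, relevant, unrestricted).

usage: u: 1×; z: 0×; v [bound]: 1×; x [bound]: 1×; w [bound]: 1×
uses in reading order: u, v, x, w
typing: ill-typed: argument of type Str -> Str where Int is required
ordered: ✗ — the type mismatch rejects it
linear: ✗ — not simply typable
affine: ✗ — fails simple typing
relevant: ✗ — a type mismatch blocks all five
unrestricted: ✗ — the type mismatch rejects it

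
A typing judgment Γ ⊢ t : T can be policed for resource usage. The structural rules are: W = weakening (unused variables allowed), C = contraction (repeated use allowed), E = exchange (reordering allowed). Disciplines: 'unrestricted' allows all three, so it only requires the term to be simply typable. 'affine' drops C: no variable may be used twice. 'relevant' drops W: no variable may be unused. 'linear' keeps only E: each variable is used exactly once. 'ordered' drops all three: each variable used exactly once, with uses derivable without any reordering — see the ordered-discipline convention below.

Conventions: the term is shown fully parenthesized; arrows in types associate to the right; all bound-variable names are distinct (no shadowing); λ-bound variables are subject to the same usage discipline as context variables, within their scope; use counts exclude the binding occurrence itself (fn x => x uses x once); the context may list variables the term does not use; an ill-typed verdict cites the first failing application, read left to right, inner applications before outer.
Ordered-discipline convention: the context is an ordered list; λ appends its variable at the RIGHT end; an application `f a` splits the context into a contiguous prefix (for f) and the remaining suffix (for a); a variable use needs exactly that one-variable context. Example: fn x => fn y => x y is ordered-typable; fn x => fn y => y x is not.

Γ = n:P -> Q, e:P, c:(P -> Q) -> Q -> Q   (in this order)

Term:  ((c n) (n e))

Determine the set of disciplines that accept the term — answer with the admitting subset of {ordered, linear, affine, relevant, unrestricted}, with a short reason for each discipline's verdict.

admitting disciplines: relevant, unrestricted
usage: n: 2, e: 1, c: 1
use order (left to right): c, n, n, e
typing: well-typed at Q
ordered: ✗ — n ×2 used more than once (contraction)
linear: ✗ — n ×2 used more than once (contraction)
affine: ✗ — n ×2 used more than once (contraction)
relevant: ✓ — at least one use each (n, e, c)
unrestricted: ✓ — type-checks (Q) and nothing is barred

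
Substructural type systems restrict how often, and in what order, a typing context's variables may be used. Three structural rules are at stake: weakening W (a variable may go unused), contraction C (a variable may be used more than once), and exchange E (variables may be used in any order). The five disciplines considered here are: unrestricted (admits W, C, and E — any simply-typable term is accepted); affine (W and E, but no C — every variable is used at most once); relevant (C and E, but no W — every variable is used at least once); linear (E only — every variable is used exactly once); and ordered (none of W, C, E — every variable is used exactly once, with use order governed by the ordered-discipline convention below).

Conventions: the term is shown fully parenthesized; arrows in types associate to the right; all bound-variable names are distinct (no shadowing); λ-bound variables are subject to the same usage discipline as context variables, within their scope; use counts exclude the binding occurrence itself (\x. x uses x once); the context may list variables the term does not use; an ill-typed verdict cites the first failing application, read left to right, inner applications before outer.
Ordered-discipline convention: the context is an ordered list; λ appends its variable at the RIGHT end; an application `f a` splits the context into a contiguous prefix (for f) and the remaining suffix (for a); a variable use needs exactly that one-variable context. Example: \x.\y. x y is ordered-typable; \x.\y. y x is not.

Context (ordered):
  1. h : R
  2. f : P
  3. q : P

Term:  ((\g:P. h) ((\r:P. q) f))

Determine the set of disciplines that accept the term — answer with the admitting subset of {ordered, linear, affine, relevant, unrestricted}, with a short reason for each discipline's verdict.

admitted in: affine, unrestricted
use counts: h ×1, f ×1, q ×1, g [bound] ×0, r [bound] ×0
use order (left to right): h, q, f
typing: ✓ — R
ordered: ✗, g, r left unused
linear: ✗, g, r left unused
affine: ✓, h, f, q, g, r: no repeats, contraction unneeded
relevant: ✗, g, r left unused
unrestricted: ✓, typability at R is all that's needed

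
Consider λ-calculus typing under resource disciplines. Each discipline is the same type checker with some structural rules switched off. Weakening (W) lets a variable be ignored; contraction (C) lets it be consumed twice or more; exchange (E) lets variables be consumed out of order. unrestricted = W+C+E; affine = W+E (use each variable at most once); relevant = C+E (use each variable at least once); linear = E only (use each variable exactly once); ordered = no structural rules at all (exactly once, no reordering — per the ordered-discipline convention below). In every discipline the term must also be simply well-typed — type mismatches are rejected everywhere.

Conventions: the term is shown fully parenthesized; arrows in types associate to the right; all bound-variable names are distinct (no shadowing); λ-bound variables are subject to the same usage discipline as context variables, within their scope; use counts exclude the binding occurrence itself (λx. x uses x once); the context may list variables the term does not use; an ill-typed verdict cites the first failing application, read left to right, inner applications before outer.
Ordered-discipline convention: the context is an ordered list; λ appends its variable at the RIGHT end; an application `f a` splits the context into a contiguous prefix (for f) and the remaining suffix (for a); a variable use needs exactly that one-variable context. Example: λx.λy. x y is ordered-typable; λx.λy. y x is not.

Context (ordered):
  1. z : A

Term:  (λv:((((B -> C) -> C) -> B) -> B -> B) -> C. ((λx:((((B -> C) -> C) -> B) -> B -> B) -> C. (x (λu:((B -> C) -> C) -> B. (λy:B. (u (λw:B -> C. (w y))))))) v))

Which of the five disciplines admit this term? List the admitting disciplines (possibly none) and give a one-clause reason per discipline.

accepted by: affine, unrestricted
counts: z ×0, v (λ-bound) ×1, x (λ-bound) ×1, u (λ-bound) ×1, y (λ-bound) ×1, w (λ-bound) ×1
order of uses: x, u, w, y, v
typing: the term checks, with type (((((B -> C) -> C) -> B) -> B -> B) -> C) -> C
ordered ✗ (z never used (weakening))
linear ✗ (z never used (weakening))
affine ✓ (none of z, v, x, u, y, w used more than once)
relevant ✗ (z never used (weakening))
unrestricted ✓ (well-typed at (((((B -> C) -> C) -> B) -> B -> B) -> C) -> C; no restrictions here)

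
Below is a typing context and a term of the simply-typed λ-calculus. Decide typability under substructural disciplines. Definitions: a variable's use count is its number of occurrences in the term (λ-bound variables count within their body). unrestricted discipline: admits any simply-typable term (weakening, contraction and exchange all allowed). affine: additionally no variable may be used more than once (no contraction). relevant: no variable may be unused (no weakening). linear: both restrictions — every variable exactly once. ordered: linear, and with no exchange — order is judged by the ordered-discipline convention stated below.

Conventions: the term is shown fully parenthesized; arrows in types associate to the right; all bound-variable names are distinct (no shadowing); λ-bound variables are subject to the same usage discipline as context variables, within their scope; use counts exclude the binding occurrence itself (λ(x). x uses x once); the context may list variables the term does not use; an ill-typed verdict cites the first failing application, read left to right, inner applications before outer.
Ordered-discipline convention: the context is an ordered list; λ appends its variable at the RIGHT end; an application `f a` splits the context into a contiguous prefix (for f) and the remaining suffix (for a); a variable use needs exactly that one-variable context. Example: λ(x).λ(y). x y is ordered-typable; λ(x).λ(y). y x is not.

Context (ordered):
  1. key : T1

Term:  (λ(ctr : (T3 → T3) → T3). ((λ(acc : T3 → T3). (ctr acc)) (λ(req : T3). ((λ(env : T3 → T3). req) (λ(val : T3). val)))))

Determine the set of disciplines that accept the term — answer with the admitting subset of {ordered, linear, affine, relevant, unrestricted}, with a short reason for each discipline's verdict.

admitted in: affine, unrestricted
counts: key: 0×, ctr (bound): 1×, acc (bound): 1×, req (bound): 1×, env (bound): 0×, val (bound): 1×
left-to-right use order: ctr, acc, req, val
typing: well-typed at ((T3 → T3) → T3) → T3
ordered: ✗, needs weakening: key, env unused
linear: ✗, needs weakening: key, env unused
affine: ✓, at most one use each (key, ctr, acc, req, env, val)
relevant: ✗, needs weakening: key, env unused
unrestricted: ✓, simply typable at ((T3 → T3) → T3) → T3; W, C, E all held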